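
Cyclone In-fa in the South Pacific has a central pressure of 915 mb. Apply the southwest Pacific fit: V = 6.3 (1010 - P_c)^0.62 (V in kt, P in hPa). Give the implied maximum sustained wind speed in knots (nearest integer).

106 kt

ΔP = 1010 − 915 = 95 mb.
95^0.62 ≈ 16.834.
V ≈ 6.3 × 16.834 ≈ 106.1 kt.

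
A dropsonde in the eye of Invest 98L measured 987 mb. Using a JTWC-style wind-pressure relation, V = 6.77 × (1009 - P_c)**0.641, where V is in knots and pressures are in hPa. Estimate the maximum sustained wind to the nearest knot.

ΔP = 1009 − 987 = 22 mb.
22^0.641 ≈ 7.253.
V ≈ 6.77 × 7.253 ≈ 49.1 kt.

49 kt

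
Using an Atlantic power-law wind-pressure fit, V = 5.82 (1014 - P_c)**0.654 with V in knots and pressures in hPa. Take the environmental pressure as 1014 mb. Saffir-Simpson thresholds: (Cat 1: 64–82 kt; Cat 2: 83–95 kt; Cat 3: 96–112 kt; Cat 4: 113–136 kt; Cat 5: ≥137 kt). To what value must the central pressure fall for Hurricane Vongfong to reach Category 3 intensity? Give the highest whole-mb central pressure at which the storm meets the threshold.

941 mb

Category 3 begins at V = 96 kt.
Required ΔP = (96/5.82)^(1/0.654) = 16.495^1.529 ≈ 72.68 mb.
P_c ≤ 1014 − 72.68 = 941.32, so the highest integer P_c is 941 mb.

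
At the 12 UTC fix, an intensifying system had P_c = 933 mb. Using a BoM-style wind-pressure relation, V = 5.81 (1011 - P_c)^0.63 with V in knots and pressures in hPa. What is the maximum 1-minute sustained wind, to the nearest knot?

ΔP = 1011 − 933 = 78 mb.
78^0.63 ≈ 15.560.
V ≈ 5.81 × 15.560 ≈ 90.4 kt.

90 kt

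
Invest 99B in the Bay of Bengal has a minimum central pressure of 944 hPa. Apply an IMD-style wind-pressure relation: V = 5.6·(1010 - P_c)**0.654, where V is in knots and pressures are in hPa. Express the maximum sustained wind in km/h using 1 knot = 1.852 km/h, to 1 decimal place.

160.6 km/h

ΔP = 1010 − 944 = 66 hPa.
V ≈ 5.6 × 66^0.654 = 5.6 × 15.488 ≈ 86.730 kt.
86.730 × 1.852 ≈ 160.62 km/h → 160.6 km/h.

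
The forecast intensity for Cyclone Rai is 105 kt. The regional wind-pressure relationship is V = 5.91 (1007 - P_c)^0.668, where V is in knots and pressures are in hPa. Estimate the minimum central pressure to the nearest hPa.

ΔP = (V / 5.91)^(1/0.668) = (105/5.91)^1.497.
105/5.91 = 17.766; 17.766^1.497 ≈ 74.24 hPa.
P_c = 1007 − 74.24 = 932.76 ≈ 933 hPa.

933 hPa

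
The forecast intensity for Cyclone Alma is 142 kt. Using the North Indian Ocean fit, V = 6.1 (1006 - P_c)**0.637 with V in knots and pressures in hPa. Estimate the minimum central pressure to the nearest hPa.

ΔP = (V / 6.1)^(1/0.637) = (142/6.1)^1.570.
142/6.1 = 23.279; 23.279^1.570 ≈ 139.94 hPa.
P_c = 1006 − 139.94 = 866.06 ≈ 866 hPa.

866 hPa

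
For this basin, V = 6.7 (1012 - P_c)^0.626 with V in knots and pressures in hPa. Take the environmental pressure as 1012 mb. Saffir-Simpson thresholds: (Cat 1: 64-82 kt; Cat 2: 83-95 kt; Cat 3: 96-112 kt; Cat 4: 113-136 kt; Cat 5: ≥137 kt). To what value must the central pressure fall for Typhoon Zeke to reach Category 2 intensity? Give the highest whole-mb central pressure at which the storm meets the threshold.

Category 2 begins at V = 83 kt.
Required ΔP = (83/6.7)^(1/0.626) = 12.388^1.597 ≈ 55.72 mb.
P_c ≤ 1012 − 55.72 = 956.28, so the highest integer P_c is 956 mb.

956 mb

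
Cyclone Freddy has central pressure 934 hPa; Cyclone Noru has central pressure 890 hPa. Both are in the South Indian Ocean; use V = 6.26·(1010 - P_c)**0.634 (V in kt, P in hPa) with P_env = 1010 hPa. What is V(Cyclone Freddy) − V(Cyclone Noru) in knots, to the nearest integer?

Cyclone Freddy: ΔP = 76; V ≈ 6.26 × 76^0.634 ≈ 97.50 kt.
Cyclone Noru: ΔP = 120; V ≈ 6.26 × 120^0.634 ≈ 130.25 kt.
Difference ≈ 97.50 − 130.25 = -32.75 → -33 kt.

-33 kt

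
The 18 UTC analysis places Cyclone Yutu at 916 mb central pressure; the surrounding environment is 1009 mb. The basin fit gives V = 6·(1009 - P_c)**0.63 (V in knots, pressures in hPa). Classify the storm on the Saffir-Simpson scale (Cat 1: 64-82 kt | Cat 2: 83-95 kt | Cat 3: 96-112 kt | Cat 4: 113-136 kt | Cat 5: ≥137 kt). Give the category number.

3

ΔP = 1009 − 916 = 93 mb.
V ≈ 6 × 93^0.63 = 6 × 17.38 ≈ 104 kt.
104 kt falls in the Category 3 band.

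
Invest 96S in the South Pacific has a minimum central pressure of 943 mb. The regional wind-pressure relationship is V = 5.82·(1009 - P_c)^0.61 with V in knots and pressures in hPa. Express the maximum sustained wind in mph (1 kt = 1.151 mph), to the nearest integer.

86 mph

ΔP = 1009 − 943 = 66 mb.
V ≈ 5.82 × 66^0.61 = 5.82 × 12.880 ≈ 74.963 kt.
74.963 × 1.151 ≈ 86.28 mph → 86 mph.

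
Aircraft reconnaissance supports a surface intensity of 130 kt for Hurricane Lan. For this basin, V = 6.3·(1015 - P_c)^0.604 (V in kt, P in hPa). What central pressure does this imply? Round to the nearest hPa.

865 hPa

ΔP = (V / 6.3)^(1/0.604) = (130/6.3)^1.656.
130/6.3 = 20.635; 20.635^1.656 ≈ 150.14 hPa.
P_c = 1015 − 150.14 = 864.86 ≈ 865 hPa.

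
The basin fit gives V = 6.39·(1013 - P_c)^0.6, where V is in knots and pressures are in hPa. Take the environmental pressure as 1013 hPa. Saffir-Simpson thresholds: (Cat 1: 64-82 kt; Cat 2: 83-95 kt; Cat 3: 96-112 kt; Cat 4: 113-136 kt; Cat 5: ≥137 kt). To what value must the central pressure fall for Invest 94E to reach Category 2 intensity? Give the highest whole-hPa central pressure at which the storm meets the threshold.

Category 2 begins at V = 83 kt.
Required ΔP = (83/6.39)^(1/0.6) = 12.989^1.667 ≈ 71.77 hPa.
P_c ≤ 1013 − 71.77 = 941.23, so the highest integer P_c is 941 hPa.

941 hPa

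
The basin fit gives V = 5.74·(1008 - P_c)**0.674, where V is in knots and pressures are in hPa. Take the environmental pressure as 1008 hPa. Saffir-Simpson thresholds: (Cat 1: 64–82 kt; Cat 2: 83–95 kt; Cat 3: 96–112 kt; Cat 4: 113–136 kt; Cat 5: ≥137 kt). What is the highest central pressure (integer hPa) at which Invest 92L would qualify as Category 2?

955 hPa

Category 2 begins at V = 83 kt.
Required ΔP = (83/5.74)^(1/0.674) = 14.460^1.484 ≈ 52.64 hPa.
P_c ≤ 1008 − 52.64 = 955.36, so the highest integer P_c is 955 hPa.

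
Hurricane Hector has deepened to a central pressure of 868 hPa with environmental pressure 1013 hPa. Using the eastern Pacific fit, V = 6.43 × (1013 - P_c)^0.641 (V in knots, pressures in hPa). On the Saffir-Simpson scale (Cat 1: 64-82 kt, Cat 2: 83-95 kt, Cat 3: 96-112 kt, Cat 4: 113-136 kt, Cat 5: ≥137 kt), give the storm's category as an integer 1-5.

ΔP = 1013 − 868 = 145 hPa.
V ≈ 6.43 × 145^0.641 = 6.43 × 24.29 ≈ 156 kt.
156 kt falls in the Category 5 band.

5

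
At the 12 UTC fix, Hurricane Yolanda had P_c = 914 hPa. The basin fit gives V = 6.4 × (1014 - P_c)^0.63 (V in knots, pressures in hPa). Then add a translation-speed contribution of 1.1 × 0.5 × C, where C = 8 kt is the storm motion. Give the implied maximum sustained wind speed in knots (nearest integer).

121 kt

ΔP = 1014 − 914 = 100 hPa.
100^0.63 ≈ 18.197.
V ≈ 6.4 × 18.197 ≈ 116.5 kt.
Translation term: 1.1 × 0.5 × 8 = 4.4 kt.
Corrected V ≈ 120.9 kt → 121 kt.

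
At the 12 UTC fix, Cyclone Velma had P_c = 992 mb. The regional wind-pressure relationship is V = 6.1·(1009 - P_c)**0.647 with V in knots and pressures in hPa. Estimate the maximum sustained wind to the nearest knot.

38 kt

ΔP = 1009 − 992 = 17 mb.
17^0.647 ≈ 6.253.
V ≈ 6.1 × 6.253 ≈ 38.1 kt.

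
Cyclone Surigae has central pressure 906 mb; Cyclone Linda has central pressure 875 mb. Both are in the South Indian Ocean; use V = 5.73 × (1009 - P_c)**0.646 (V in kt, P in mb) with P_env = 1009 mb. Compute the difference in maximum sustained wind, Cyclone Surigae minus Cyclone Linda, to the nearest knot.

-21 kt

Cyclone Surigae: ΔP = 103; V ≈ 5.73 × 103^0.646 ≈ 114.41 kt.
Cyclone Linda: ΔP = 134; V ≈ 5.73 × 134^0.646 ≈ 135.60 kt.
Difference ≈ 114.41 − 135.60 = -21.19 → -21 kt.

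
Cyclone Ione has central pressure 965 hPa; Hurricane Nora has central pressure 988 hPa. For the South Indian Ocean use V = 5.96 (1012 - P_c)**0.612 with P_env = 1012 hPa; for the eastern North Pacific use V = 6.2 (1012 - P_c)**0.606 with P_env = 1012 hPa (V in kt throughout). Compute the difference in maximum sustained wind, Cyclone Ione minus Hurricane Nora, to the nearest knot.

Cyclone Ione: ΔP = 47; V ≈ 5.96 × 47^0.612 ≈ 62.89 kt.
Hurricane Nora: ΔP = 24; V ≈ 6.2 × 24^0.606 ≈ 42.54 kt.
Difference ≈ 62.89 − 42.54 = 20.35 → 20 kt.

20 kt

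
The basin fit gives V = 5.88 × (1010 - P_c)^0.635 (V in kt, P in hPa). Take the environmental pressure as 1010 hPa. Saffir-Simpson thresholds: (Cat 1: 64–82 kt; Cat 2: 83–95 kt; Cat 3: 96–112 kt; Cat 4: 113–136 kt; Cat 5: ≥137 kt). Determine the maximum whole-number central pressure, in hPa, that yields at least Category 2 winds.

945 hPa

Category 2 begins at V = 83 kt.
Required ΔP = (83/5.88)^(1/0.635) = 14.116^1.575 ≈ 64.65 hPa.
P_c ≤ 1010 − 64.65 = 945.35, so the highest integer P_c is 945 hPa.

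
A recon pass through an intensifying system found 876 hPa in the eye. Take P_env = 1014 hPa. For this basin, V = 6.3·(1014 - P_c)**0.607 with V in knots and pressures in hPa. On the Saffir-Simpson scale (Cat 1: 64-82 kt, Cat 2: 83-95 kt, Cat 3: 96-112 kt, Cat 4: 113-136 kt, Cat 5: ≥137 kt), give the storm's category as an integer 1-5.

ΔP = 1014 − 876 = 138 hPa.
V ≈ 6.3 × 138^0.607 = 6.3 × 19.90 ≈ 125 kt.
125 kt falls in the Category 4 band.

4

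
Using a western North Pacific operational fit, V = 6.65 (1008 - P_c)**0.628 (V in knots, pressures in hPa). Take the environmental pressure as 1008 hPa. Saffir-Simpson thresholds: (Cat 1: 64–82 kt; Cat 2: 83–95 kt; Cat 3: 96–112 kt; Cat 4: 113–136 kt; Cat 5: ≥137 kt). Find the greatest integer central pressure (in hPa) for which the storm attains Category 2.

Category 2 begins at V = 83 kt.
Required ΔP = (83/6.65)^(1/0.628) = 12.481^1.592 ≈ 55.67 hPa.
P_c ≤ 1008 − 55.67 = 952.33, so the highest integer P_c is 952 hPa.

952 hPa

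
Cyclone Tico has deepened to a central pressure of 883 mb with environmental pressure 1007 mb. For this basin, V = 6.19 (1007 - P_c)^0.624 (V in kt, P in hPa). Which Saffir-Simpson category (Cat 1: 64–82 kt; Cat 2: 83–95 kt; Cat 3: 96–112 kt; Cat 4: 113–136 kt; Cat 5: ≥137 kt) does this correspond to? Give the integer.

4

ΔP = 1007 − 883 = 124 mb.
V ≈ 6.19 × 124^0.624 = 6.19 × 20.24 ≈ 125 kt.
125 kt falls in the Category 4 band.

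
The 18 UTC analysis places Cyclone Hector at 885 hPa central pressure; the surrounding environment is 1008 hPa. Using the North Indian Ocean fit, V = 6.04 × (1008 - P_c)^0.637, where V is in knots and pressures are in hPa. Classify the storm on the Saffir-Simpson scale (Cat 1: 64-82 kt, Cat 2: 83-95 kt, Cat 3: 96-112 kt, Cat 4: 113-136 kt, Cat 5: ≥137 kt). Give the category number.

ΔP = 1008 − 885 = 123 hPa.
V ≈ 6.04 × 123^0.637 = 6.04 × 21.44 ≈ 130 kt.
130 kt falls in the Category 4 band.

4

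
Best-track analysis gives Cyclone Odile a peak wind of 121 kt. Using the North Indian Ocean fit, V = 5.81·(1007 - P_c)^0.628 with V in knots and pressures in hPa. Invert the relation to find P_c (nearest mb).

881 mb

ΔP = (V / 5.81)^(1/0.628) = (121/5.81)^1.592.
121/5.81 = 20.826; 20.826^1.592 ≈ 125.80 mb.
P_c = 1007 − 125.80 = 881.20 ≈ 881 mb.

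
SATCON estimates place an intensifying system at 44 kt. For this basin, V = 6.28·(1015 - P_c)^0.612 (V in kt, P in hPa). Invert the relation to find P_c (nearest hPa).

ΔP = (V / 6.28)^(1/0.612) = (44/6.28)^1.634.
44/6.28 = 7.006; 7.006^1.634 ≈ 24.07 hPa.
P_c = 1015 − 24.07 = 990.93 ≈ 991 hPa.

991 hPa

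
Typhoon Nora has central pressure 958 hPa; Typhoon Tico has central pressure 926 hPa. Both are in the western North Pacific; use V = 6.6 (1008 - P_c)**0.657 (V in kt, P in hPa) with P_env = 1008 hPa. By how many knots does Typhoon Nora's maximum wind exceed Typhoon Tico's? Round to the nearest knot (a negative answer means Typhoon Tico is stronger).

Typhoon Nora: ΔP = 50; V ≈ 6.6 × 50^0.657 ≈ 86.25 kt.
Typhoon Tico: ΔP = 82; V ≈ 6.6 × 82^0.657 ≈ 119.38 kt.
Difference ≈ 86.25 − 119.38 = -33.13 → -33 kt.

-33 kt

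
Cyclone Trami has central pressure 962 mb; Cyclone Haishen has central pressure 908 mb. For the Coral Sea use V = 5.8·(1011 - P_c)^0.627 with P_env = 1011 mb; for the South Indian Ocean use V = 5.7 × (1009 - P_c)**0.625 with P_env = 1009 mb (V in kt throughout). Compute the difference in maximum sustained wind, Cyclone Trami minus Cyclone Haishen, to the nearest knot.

Cyclone Trami: ΔP = 49; V ≈ 5.8 × 49^0.627 ≈ 66.56 kt.
Cyclone Haishen: ΔP = 101; V ≈ 5.7 × 101^0.625 ≈ 101.99 kt.
Difference ≈ 66.56 − 101.99 = -35.43 → -35 kt.

-35 kt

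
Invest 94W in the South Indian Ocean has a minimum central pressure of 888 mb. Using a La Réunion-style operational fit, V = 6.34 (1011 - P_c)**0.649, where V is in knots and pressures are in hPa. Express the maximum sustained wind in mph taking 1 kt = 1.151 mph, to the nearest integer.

ΔP = 1011 − 888 = 123 mb.
V ≈ 6.34 × 123^0.649 = 6.34 × 22.717 ≈ 144.025 kt.
144.025 × 1.151 ≈ 165.77 mph → 166 mph.

166 mph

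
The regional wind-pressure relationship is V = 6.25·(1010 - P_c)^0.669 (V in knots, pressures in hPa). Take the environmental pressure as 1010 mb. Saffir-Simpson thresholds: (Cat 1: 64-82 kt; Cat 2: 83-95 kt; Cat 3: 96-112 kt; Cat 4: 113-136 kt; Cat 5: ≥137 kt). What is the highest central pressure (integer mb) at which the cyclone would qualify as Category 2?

Category 2 begins at V = 83 kt.
Required ΔP = (83/6.25)^(1/0.669) = 13.280^1.495 ≈ 47.74 mb.
P_c ≤ 1010 − 47.74 = 962.26, so the highest integer P_c is 962 mb.

962 mb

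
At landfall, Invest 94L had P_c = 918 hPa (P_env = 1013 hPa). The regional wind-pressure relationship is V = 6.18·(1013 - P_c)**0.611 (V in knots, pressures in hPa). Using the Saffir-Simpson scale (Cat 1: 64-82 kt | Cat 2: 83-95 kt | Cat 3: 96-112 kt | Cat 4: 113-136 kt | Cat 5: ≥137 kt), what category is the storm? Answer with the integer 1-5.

ΔP = 1013 − 918 = 95 hPa.
V ≈ 6.18 × 95^0.611 = 6.18 × 16.16 ≈ 100 kt.
100 kt falls in the Category 3 band.

3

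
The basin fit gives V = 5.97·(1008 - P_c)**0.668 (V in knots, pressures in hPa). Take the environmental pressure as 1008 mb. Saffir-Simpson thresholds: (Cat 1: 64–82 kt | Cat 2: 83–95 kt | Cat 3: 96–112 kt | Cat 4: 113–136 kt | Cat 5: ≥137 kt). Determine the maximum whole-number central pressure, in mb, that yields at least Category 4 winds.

926 mb

Category 4 begins at V = 113 kt.
Required ΔP = (113/5.97)^(1/0.668) = 18.928^1.497 ≈ 81.63 mb.
P_c ≤ 1008 − 81.63 = 926.37, so the highest integer P_c is 926 mb.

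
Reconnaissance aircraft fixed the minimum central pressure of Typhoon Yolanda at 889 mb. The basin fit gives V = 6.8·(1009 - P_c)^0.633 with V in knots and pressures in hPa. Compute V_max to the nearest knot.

ΔP = 1009 − 889 = 120 mb.
120^0.633 ≈ 20.707.
V ≈ 6.8 × 20.707 ≈ 140.8 kt.

141 kt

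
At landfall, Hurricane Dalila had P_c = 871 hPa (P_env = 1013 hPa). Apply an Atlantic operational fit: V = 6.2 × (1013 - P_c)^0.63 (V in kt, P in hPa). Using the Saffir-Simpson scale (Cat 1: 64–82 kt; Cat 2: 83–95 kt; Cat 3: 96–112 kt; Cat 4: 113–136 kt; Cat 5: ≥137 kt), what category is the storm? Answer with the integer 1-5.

ΔP = 1013 − 871 = 142 hPa.
V ≈ 6.2 × 142^0.63 = 6.2 × 22.70 ≈ 141 kt.
141 kt falls in the Category 5 band.

5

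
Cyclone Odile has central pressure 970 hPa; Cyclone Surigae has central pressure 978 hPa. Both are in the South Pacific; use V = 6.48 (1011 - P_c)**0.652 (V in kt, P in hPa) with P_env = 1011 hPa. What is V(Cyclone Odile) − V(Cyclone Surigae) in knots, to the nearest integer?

Cyclone Odile: ΔP = 41; V ≈ 6.48 × 41^0.652 ≈ 72.96 kt.
Cyclone Surigae: ΔP = 33; V ≈ 6.48 × 33^0.652 ≈ 63.34 kt.
Difference ≈ 72.96 − 63.34 = 9.62 → 10 kt.

10 kt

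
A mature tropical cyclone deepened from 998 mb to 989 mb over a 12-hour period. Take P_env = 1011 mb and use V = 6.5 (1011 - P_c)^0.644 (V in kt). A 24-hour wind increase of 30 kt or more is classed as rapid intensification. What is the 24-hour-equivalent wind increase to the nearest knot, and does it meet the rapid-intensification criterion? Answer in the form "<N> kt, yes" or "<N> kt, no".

27 kt, no

V₁: ΔP = 13, V ≈ 6.5 × 13^0.644 ≈ 33.91 kt.
V₂: ΔP = 22, V ≈ 6.5 × 22^0.644 ≈ 47.58 kt.
ΔV over 12 h = 13.67 kt → 24 h equivalent = 13.67 × 24/12 ≈ 27.34 kt.
27 kt < 30 kt ⇒ not rapid intensification.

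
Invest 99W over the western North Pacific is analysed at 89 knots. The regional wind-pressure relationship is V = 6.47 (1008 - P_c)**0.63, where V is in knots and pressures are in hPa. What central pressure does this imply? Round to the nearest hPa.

944 hPa

ΔP = (V / 6.47)^(1/0.63) = (89/6.47)^1.587.
89/6.47 = 13.756; 13.756^1.587 ≈ 64.14 hPa.
P_c = 1008 − 64.14 = 943.86 ≈ 944 hPa.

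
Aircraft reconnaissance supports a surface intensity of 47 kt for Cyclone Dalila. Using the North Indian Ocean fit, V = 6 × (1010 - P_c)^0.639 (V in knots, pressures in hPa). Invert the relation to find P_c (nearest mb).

ΔP = (V / 6)^(1/0.639) = (47/6)^1.565.
47/6 = 7.833; 7.833^1.565 ≈ 25.06 mb.
P_c = 1010 − 25.06 = 984.94 ≈ 985 mb.

985 mb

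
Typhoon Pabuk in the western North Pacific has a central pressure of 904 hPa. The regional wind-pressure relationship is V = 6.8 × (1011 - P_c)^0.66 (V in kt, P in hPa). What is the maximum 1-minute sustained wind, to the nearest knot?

ΔP = 1011 − 904 = 107 hPa.
107^0.66 ≈ 21.847.
V ≈ 6.8 × 21.847 ≈ 148.6 kt.

149 kt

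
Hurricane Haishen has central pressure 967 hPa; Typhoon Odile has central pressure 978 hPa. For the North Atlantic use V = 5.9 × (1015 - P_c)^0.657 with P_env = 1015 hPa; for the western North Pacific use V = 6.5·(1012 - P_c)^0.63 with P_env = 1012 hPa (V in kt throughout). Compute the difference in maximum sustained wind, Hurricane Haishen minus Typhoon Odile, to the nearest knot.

15 kt

Hurricane Haishen: ΔP = 48; V ≈ 5.9 × 48^0.657 ≈ 75.06 kt.
Typhoon Odile: ΔP = 34; V ≈ 6.5 × 34^0.63 ≈ 59.94 kt.
Difference ≈ 75.06 − 59.94 = 15.12 → 15 kt.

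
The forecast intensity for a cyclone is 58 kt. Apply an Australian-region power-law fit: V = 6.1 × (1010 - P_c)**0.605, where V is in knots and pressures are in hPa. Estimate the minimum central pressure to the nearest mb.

ΔP = (V / 6.1)^(1/0.605) = (58/6.1)^1.653.
58/6.1 = 9.508; 9.508^1.653 ≈ 41.37 mb.
P_c = 1010 − 41.37 = 968.63 ≈ 969 mb.

969 mb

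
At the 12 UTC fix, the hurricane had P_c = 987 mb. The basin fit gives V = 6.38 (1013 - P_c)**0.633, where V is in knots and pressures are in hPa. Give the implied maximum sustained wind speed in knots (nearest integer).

ΔP = 1013 − 987 = 26 mb.
26^0.633 ≈ 7.865.
V ≈ 6.38 × 7.865 ≈ 50.2 kt.

50 kt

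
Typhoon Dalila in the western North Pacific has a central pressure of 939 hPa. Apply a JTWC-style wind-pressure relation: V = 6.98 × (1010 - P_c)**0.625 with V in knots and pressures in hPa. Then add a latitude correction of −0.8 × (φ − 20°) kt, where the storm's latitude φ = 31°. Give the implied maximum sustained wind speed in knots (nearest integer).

ΔP = 1010 − 939 = 71 hPa.
71^0.625 ≈ 14.356.
V ≈ 6.98 × 14.356 ≈ 100.2 kt.
Latitude correction: −0.8 × (31 − 20) = -8.8 kt.
Corrected V ≈ 91.4 kt → 91 kt.

91 kt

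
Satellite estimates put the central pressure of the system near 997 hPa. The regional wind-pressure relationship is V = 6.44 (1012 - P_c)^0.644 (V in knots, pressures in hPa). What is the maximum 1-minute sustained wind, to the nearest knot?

37 kt

ΔP = 1012 − 997 = 15 hPa.
15^0.644 ≈ 5.720.
V ≈ 6.44 × 5.720 ≈ 36.8 kt.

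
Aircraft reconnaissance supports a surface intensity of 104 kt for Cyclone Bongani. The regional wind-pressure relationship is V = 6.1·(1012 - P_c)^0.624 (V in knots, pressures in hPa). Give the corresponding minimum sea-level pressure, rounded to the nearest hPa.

918 hPa

ΔP = (V / 6.1)^(1/0.624) = (104/6.1)^1.603.
104/6.1 = 17.049; 17.049^1.603 ≈ 94.16 hPa.
P_c = 1012 − 94.16 = 917.84 ≈ 918 hPa.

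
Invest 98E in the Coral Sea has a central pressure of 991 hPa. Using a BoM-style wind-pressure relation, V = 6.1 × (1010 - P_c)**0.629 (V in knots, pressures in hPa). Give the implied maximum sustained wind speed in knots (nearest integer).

39 kt

ΔP = 1010 − 991 = 19 hPa.
19^0.629 ≈ 6.373.
V ≈ 6.1 × 6.373 ≈ 38.9 kt.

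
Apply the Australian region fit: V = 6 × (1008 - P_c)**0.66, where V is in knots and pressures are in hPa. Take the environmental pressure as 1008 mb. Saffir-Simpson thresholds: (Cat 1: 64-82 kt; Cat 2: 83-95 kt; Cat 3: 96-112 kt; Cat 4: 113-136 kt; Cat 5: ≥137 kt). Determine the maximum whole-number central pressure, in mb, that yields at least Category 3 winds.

941 mb

Category 3 begins at V = 96 kt.
Required ΔP = (96/6)^(1/0.66) = 16.000^1.515 ≈ 66.75 mb.
P_c ≤ 1008 − 66.75 = 941.25, so the highest integer P_c is 941 mb.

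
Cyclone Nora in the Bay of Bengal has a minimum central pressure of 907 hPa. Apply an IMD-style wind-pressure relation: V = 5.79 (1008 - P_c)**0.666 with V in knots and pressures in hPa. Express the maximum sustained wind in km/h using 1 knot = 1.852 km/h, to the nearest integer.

232 km/h

ΔP = 1008 − 907 = 101 hPa.
V ≈ 5.79 × 101^0.666 = 5.79 × 21.621 ≈ 125.186 kt.
125.186 × 1.852 ≈ 231.84 km/h → 232 km/h.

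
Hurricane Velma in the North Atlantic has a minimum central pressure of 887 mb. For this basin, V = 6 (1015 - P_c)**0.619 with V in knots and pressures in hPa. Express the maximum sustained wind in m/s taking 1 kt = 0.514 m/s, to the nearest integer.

62 m/s

ΔP = 1015 − 887 = 128 mb.
V ≈ 6 × 128^0.619 = 6 × 20.154 ≈ 120.924 kt.
120.924 × 0.514 ≈ 62.16 m/s → 62 m/s.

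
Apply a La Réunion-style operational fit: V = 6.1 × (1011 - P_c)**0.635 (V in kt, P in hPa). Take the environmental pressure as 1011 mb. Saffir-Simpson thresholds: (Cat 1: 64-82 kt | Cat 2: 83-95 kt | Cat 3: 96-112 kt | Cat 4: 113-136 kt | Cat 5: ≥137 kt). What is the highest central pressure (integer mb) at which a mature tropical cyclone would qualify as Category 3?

934 mb

Category 3 begins at V = 96 kt.
Required ΔP = (96/6.1)^(1/0.635) = 15.738^1.575 ≈ 76.73 mb.
P_c ≤ 1011 − 76.73 = 934.27, so the highest integer P_c is 934 mb.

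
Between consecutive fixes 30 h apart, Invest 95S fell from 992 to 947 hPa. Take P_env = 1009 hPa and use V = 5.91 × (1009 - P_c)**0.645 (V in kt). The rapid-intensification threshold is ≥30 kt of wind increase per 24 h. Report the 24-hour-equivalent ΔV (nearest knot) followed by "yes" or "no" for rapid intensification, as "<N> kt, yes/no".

38 kt, yes

V₁: ΔP = 17, V ≈ 5.91 × 17^0.645 ≈ 36.75 kt.
V₂: ΔP = 62, V ≈ 5.91 × 62^0.645 ≈ 84.66 kt.
ΔV over 30 h = 47.91 kt → 24 h equivalent = 47.91 × 24/30 ≈ 38.33 kt.
38 kt ≥ 30 kt ⇒ rapid intensification.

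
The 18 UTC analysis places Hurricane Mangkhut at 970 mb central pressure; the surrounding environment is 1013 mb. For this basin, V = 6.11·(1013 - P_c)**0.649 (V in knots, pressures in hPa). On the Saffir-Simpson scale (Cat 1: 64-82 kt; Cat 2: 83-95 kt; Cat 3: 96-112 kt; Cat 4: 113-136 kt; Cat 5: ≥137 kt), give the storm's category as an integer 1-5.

ΔP = 1013 − 970 = 43 mb.
V ≈ 6.11 × 43^0.649 = 6.11 × 11.48 ≈ 70 kt.
70 kt falls in the Category 1 band.

1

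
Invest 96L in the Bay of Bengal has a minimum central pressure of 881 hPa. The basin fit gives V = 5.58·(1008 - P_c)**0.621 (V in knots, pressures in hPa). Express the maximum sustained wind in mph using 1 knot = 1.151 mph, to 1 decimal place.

130.1 mph

ΔP = 1008 − 881 = 127 hPa.
V ≈ 5.58 × 127^0.621 = 5.58 × 20.252 ≈ 113.005 kt.
113.005 × 1.151 ≈ 130.07 mph → 130.1 mph.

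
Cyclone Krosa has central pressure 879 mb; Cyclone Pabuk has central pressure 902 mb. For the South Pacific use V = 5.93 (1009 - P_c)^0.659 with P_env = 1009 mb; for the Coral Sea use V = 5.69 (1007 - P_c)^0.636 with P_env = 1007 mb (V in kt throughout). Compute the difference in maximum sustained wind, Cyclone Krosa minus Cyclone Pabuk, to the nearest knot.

37 kt

Cyclone Krosa: ΔP = 130; V ≈ 5.93 × 130^0.659 ≈ 146.60 kt.
Cyclone Pabuk: ΔP = 105; V ≈ 5.69 × 105^0.636 ≈ 109.80 kt.
Difference ≈ 146.60 − 109.80 = 36.80 → 37 kt.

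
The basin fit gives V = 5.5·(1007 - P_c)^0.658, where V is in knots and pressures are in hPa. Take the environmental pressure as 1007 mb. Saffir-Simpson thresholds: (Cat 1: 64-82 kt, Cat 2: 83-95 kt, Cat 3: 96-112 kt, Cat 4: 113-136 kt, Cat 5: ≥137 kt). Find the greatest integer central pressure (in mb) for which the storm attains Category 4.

908 mb

Category 4 begins at V = 113 kt.
Required ΔP = (113/5.5)^(1/0.658) = 20.545^1.520 ≈ 98.86 mb.
P_c ≤ 1007 − 98.86 = 908.14, so the highest integer P_c is 908 mb.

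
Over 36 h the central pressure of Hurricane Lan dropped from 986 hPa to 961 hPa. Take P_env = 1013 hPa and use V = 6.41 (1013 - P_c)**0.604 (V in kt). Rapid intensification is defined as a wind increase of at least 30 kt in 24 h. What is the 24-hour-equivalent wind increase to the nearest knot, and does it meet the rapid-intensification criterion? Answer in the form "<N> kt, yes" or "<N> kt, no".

V₁: ΔP = 27, V ≈ 6.41 × 27^0.604 ≈ 46.92 kt.
V₂: ΔP = 52, V ≈ 6.41 × 52^0.604 ≈ 69.71 kt.
ΔV over 36 h = 22.79 kt → 24 h equivalent = 22.79 × 24/36 ≈ 15.19 kt.
15 kt < 30 kt ⇒ not rapid intensification.

15 kt, no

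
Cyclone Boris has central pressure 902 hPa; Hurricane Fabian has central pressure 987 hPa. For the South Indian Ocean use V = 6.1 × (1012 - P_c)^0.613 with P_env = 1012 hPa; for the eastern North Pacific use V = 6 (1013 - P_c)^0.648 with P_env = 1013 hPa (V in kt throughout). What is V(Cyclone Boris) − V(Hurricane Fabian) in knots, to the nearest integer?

Cyclone Boris: ΔP = 110; V ≈ 6.1 × 110^0.613 ≈ 108.82 kt.
Hurricane Fabian: ΔP = 26; V ≈ 6 × 26^0.648 ≈ 49.55 kt.
Difference ≈ 108.82 − 49.55 = 59.27 → 59 kt.

59 kt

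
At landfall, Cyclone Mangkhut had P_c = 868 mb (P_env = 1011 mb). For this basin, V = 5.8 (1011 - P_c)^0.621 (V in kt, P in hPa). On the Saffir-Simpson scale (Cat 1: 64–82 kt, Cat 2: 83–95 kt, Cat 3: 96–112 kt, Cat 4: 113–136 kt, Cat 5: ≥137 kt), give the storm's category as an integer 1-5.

4

ΔP = 1011 − 868 = 143 mb.
V ≈ 5.8 × 143^0.621 = 5.8 × 21.80 ≈ 126 kt.
126 kt falls in the Category 4 band.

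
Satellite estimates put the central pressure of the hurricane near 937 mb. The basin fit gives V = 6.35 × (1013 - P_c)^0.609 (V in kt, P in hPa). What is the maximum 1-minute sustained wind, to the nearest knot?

ΔP = 1013 − 937 = 76 mb.
76^0.609 ≈ 13.977.
V ≈ 6.35 × 13.977 ≈ 88.8 kt.

89 kt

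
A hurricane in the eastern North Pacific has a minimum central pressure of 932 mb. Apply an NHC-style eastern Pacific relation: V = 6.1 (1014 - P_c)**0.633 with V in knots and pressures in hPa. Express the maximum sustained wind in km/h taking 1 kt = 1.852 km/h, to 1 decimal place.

ΔP = 1014 − 932 = 82 mb.
V ≈ 6.1 × 82^0.633 = 6.1 × 16.272 ≈ 99.260 kt.
99.260 × 1.852 ≈ 183.83 km/h → 183.8 km/h.

183.8 km/h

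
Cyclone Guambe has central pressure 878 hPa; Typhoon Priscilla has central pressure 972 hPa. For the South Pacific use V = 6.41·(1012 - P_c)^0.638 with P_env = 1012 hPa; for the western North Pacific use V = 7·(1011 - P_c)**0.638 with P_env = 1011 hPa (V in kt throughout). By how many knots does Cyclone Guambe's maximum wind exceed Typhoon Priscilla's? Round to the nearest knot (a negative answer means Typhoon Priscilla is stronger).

73 kt

Cyclone Guambe: ΔP = 134; V ≈ 6.41 × 134^0.638 ≈ 145.86 kt.
Typhoon Priscilla: ΔP = 39; V ≈ 7 × 39^0.638 ≈ 72.48 kt.
Difference ≈ 145.86 − 72.48 = 73.38 → 73 kt.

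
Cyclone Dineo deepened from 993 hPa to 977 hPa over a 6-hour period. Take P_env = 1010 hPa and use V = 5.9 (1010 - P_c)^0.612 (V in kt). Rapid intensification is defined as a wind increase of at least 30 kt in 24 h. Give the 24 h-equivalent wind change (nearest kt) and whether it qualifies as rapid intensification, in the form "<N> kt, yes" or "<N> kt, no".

67 kt, yes

V₁: ΔP = 17, V ≈ 5.9 × 17^0.612 ≈ 33.41 kt.
V₂: ΔP = 33, V ≈ 5.9 × 33^0.612 ≈ 50.14 kt.
ΔV over 6 h = 16.73 kt → 24 h equivalent = 16.73 × 24/6 ≈ 66.92 kt.
67 kt ≥ 30 kt ⇒ rapid intensification.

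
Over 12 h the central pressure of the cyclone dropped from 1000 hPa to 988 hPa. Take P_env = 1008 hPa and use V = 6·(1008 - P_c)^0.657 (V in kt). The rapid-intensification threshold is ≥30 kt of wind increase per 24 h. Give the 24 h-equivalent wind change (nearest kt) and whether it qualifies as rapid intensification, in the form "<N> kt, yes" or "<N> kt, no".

39 kt, yes

V₁: ΔP = 8, V ≈ 6 × 8^0.657 ≈ 23.52 kt.
V₂: ΔP = 20, V ≈ 6 × 20^0.657 ≈ 42.95 kt.
ΔV over 12 h = 19.43 kt → 24 h equivalent = 19.43 × 24/12 ≈ 38.86 kt.
39 kt ≥ 30 kt ⇒ rapid intensification.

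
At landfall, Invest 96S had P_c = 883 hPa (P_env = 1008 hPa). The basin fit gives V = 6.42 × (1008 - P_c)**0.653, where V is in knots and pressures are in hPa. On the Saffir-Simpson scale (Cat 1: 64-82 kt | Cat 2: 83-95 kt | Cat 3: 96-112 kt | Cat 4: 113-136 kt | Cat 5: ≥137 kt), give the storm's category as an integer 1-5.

5

ΔP = 1008 − 883 = 125 hPa.
V ≈ 6.42 × 125^0.653 = 6.42 × 23.40 ≈ 150 kt.
150 kt falls in the Category 5 band.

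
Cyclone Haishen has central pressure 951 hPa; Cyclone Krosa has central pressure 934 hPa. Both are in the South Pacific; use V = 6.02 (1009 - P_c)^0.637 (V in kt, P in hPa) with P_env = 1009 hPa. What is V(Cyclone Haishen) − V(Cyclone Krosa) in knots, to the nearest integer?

-14 kt

Cyclone Haishen: ΔP = 58; V ≈ 6.02 × 58^0.637 ≈ 79.97 kt.
Cyclone Krosa: ΔP = 75; V ≈ 6.02 × 75^0.637 ≈ 94.19 kt.
Difference ≈ 79.97 − 94.19 = -14.22 → -14 kt.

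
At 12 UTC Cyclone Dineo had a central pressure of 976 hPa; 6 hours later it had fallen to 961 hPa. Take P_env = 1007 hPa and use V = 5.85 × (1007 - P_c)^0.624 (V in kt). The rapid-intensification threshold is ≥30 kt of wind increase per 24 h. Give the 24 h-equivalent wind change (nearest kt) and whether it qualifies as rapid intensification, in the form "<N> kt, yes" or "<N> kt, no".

56 kt, yes

V₁: ΔP = 31, V ≈ 5.85 × 31^0.624 ≈ 49.86 kt.
V₂: ΔP = 46, V ≈ 5.85 × 46^0.624 ≈ 63.78 kt.
ΔV over 6 h = 13.92 kt → 24 h equivalent = 13.92 × 24/6 ≈ 55.68 kt.
56 kt ≥ 30 kt ⇒ rapid intensification.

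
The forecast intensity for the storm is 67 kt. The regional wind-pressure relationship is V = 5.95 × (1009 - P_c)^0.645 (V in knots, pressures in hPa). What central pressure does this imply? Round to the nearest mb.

966 mb

ΔP = (V / 5.95)^(1/0.645) = (67/5.95)^1.550.
67/5.95 = 11.261; 11.261^1.550 ≈ 42.69 mb.
P_c = 1009 − 42.69 = 966.31 ≈ 966 mb.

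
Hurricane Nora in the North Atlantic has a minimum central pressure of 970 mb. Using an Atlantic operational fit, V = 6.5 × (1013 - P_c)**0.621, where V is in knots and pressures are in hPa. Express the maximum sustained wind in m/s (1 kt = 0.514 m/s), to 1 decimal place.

34.5 m/s

ΔP = 1013 − 970 = 43 mb.
V ≈ 6.5 × 43^0.621 = 6.5 × 10.337 ≈ 67.189 kt.
67.189 × 0.514 ≈ 34.54 m/s → 34.5 m/s.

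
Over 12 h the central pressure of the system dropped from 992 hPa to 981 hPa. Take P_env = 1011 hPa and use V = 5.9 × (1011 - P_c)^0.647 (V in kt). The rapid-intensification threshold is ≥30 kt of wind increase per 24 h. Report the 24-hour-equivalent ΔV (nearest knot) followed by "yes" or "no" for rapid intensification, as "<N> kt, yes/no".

27 kt, no

V₁: ΔP = 19, V ≈ 5.9 × 19^0.647 ≈ 39.65 kt.
V₂: ΔP = 30, V ≈ 5.9 × 30^0.647 ≈ 53.28 kt.
ΔV over 12 h = 13.63 kt → 24 h equivalent = 13.63 × 24/12 ≈ 27.26 kt.
27 kt < 30 kt ⇒ not rapid intensification.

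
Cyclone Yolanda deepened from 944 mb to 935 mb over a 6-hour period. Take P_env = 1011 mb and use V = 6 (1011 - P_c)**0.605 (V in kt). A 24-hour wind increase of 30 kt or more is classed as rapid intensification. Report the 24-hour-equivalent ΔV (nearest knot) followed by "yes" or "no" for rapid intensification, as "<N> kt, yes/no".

V₁: ΔP = 67, V ≈ 6 × 67^0.605 ≈ 76.37 kt.
V₂: ΔP = 76, V ≈ 6 × 76^0.605 ≈ 82.42 kt.
ΔV over 6 h = 6.05 kt → 24 h equivalent = 6.05 × 24/6 ≈ 24.20 kt.
24 kt < 30 kt ⇒ not rapid intensification.

24 kt, no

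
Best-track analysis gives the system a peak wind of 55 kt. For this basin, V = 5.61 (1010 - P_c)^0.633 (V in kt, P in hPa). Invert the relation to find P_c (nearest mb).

ΔP = (V / 5.61)^(1/0.633) = (55/5.61)^1.580.
55/5.61 = 9.804; 9.804^1.580 ≈ 36.83 mb.
P_c = 1010 − 36.83 = 973.17 ≈ 973 mb.

973 mb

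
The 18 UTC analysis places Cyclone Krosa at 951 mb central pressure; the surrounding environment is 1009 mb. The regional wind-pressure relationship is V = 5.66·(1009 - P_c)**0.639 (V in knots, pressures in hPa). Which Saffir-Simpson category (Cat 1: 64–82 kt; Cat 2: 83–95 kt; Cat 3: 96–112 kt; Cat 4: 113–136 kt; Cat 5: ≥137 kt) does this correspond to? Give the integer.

ΔP = 1009 − 951 = 58 mb.
V ≈ 5.66 × 58^0.639 = 5.66 × 13.39 ≈ 76 kt.
76 kt falls in the Category 1 band.

1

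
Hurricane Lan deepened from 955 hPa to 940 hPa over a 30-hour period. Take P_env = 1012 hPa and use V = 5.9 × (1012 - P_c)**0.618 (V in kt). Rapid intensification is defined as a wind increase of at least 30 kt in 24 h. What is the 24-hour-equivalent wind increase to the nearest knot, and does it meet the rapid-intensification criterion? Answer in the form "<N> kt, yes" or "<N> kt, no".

V₁: ΔP = 57, V ≈ 5.9 × 57^0.618 ≈ 71.78 kt.
V₂: ΔP = 72, V ≈ 5.9 × 72^0.618 ≈ 82.92 kt.
ΔV over 30 h = 11.14 kt → 24 h equivalent = 11.14 × 24/30 ≈ 8.91 kt.
9 kt < 30 kt ⇒ not rapid intensification.

9 kt, no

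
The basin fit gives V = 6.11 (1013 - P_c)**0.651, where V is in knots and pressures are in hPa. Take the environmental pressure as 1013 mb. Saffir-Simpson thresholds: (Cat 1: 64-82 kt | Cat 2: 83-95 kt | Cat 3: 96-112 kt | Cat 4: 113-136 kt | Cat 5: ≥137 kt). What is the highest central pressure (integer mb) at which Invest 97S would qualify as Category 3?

Category 3 begins at V = 96 kt.
Required ΔP = (96/6.11)^(1/0.651) = 15.712^1.536 ≈ 68.79 mb.
P_c ≤ 1013 − 68.79 = 944.21, so the highest integer P_c is 944 mb.

944 mb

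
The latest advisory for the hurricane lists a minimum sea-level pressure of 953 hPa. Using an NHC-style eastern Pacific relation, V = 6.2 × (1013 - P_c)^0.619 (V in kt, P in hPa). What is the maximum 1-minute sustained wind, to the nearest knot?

78 kt

ΔP = 1013 − 953 = 60 hPa.
60^0.619 ≈ 12.609.
V ≈ 6.2 × 12.609 ≈ 78.2 kt.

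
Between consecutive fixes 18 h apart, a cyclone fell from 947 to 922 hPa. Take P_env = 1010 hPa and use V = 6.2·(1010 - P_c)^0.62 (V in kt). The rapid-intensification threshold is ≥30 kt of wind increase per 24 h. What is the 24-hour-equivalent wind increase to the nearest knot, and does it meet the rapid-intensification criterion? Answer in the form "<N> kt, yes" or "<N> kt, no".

V₁: ΔP = 63, V ≈ 6.2 × 63^0.62 ≈ 80.91 kt.
V₂: ΔP = 88, V ≈ 6.2 × 88^0.62 ≈ 99.53 kt.
ΔV over 18 h = 18.62 kt → 24 h equivalent = 18.62 × 24/18 ≈ 24.83 kt.
25 kt < 30 kt ⇒ not rapid intensification.

25 kt, no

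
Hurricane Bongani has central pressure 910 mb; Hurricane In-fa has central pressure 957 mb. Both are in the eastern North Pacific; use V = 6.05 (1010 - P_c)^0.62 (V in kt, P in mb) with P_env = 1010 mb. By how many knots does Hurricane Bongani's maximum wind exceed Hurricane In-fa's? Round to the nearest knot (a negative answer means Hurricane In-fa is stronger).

34 kt

Hurricane Bongani: ΔP = 100; V ≈ 6.05 × 100^0.62 ≈ 105.14 kt.
Hurricane In-fa: ΔP = 53; V ≈ 6.05 × 53^0.62 ≈ 70.93 kt.
Difference ≈ 105.14 − 70.93 = 34.21 → 34 kt.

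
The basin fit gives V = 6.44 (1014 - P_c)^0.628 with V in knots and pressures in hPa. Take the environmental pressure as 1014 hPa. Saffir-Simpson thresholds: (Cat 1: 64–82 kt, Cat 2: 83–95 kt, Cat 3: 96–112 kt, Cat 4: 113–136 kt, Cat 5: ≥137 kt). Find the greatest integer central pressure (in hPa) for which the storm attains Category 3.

940 hPa

Category 3 begins at V = 96 kt.
Required ΔP = (96/6.44)^(1/0.628) = 14.907^1.592 ≈ 73.87 hPa.
P_c ≤ 1014 − 73.87 = 940.13, so the highest integer P_c is 940 hPa.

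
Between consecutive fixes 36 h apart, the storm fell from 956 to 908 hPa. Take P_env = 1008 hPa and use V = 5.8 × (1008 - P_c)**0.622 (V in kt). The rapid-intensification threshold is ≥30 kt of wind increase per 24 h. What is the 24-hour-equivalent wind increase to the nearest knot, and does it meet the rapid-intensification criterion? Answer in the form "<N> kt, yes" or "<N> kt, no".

23 kt, no

V₁: ΔP = 52, V ≈ 5.8 × 52^0.622 ≈ 67.73 kt.
V₂: ΔP = 100, V ≈ 5.8 × 100^0.622 ≈ 101.73 kt.
ΔV over 36 h = 34.00 kt → 24 h equivalent = 34.00 × 24/36 ≈ 22.67 kt.
23 kt < 30 kt ⇒ not rapid intensification.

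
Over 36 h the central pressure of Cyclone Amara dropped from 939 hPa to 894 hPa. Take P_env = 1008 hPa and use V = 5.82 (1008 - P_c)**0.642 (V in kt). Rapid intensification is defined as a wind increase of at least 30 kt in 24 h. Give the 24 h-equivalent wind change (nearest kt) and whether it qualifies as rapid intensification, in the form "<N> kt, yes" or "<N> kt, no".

22 kt, no

V₁: ΔP = 69, V ≈ 5.82 × 69^0.642 ≈ 88.20 kt.
V₂: ΔP = 114, V ≈ 5.82 × 114^0.642 ≈ 121.75 kt.
ΔV over 36 h = 33.55 kt → 24 h equivalent = 33.55 × 24/36 ≈ 22.37 kt.
22 kt < 30 kt ⇒ not rapid intensification.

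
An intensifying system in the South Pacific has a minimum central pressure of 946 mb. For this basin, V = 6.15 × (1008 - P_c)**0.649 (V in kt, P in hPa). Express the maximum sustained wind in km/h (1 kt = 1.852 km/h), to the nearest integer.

ΔP = 1008 − 946 = 62 mb.
V ≈ 6.15 × 62^0.649 = 6.15 × 14.563 ≈ 89.565 kt.
89.565 × 1.852 ≈ 165.87 km/h → 166 km/h.

166 km/h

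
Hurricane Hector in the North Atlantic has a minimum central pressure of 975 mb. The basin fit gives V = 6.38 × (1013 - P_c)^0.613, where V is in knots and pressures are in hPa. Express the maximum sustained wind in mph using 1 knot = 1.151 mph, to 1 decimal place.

68.3 mph

ΔP = 1013 − 975 = 38 mb.
V ≈ 6.38 × 38^0.613 = 6.38 × 9.298 ≈ 59.324 kt.
59.324 × 1.151 ≈ 68.28 mph → 68.3 mph.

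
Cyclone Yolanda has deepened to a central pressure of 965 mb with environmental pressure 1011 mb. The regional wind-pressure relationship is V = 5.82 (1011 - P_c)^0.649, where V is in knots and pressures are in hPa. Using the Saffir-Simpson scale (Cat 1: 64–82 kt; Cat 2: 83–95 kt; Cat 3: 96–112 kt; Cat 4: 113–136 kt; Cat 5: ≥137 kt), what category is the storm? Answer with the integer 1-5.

ΔP = 1011 − 965 = 46 mb.
V ≈ 5.82 × 46^0.649 = 5.82 × 12.00 ≈ 70 kt.
70 kt falls in the Category 1 band.

1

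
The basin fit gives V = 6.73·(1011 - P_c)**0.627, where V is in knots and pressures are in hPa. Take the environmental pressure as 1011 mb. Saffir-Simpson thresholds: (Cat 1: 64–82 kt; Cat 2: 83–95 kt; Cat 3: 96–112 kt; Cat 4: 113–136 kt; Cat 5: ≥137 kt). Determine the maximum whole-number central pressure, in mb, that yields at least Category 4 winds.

Category 4 begins at V = 113 kt.
Required ΔP = (113/6.73)^(1/0.627) = 16.790^1.595 ≈ 89.92 mb.
P_c ≤ 1011 − 89.92 = 921.08, so the highest integer P_c is 921 mb.

921 mb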